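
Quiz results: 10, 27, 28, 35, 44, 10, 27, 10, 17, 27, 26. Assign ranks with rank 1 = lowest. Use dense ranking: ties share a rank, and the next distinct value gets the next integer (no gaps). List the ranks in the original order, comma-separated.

1, 4, 5, 6, 7, 1, 4, 1, 2, 4, 3

Sorted (ascending): 10, 10, 10, 17, 26, 27, 27, 27, 28, 35, 44
The 3 values of 10 share dense rank 1.
The 3 values of 27 share dense rank 4.
Remaining distinct values take the next consecutive integers.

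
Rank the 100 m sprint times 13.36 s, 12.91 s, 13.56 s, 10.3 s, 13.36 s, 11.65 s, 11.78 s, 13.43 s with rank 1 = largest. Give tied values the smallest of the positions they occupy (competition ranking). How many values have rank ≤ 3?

4

Sorted (descending): 13.56, 13.43, 13.36, 13.36, 12.91, 11.78, 11.65, 10.3
The 2 values of 13.36 occupy positions 3–4 → each gets rank 3.
Ranks ≤ 3: {1, 2, 3, 3} → 4 values.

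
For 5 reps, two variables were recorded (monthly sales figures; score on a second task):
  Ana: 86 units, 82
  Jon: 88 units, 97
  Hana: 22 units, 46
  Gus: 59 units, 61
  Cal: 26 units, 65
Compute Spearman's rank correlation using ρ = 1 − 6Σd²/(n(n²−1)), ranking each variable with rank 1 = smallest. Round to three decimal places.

0.900

Ranks of variable 1: 4, 5, 1, 3, 2
Ranks of variable 2: 4, 5, 1, 2, 3
d = r₁ − r₂: 0, 0, 0, 1, -1
d²: 0, 0, 0, 1, 1; Σd² = 2
ρ = 1 − 6·2/(5·24) = 1 − 12/120 = 0.900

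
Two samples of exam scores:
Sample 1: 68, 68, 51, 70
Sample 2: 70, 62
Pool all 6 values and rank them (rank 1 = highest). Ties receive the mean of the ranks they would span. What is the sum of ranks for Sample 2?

6.5

Sorted (descending): 70, 70, 68, 68, 62, 51
The 2 values of 70 occupy positions 1–2 → average rank (1+2)/2 = 1.5.
The 2 values of 68 occupy positions 3–4 → average rank (3+4)/2 = 3.5.
Sample 2 values → pooled ranks: 70→1.5, 62→5
Rank sum = 1.5 + 5 = 6.5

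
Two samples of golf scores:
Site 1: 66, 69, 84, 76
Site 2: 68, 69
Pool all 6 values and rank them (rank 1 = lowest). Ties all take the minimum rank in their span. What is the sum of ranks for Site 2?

Sorted (ascending): 66, 68, 69, 69, 76, 84
The 2 values of 69 occupy positions 3–4 → each gets rank 3.
Site 2 values → pooled ranks: 68→2, 69→3
Rank sum = 2 + 3 = 5

5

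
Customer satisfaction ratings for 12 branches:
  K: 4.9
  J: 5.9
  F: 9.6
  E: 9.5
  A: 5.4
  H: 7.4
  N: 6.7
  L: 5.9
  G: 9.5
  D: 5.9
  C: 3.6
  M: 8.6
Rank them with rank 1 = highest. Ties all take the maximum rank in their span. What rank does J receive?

9

Sorted (descending): 9.6, 9.5, 9.5, 8.6, 7.4, 6.7, 5.9, 5.9, 5.9, 5.4, 4.9, 3.6
The 2 values of 9.5 occupy positions 2–3 → each gets rank 3.
The 3 values of 5.9 occupy positions 7–9 → each gets rank 9.
J has value 5.9 → rank 9.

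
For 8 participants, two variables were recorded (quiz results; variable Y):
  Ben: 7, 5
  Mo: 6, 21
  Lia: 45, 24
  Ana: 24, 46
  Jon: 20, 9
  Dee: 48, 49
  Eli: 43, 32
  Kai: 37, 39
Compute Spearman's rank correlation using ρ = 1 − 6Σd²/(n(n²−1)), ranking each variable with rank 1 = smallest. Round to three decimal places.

0.690

Ranks of variable 1: 2, 1, 7, 4, 3, 8, 6, 5
Ranks of variable 2: 1, 3, 4, 7, 2, 8, 5, 6
d = r₁ − r₂: 1, -2, 3, -3, 1, 0, 1, -1
d²: 1, 4, 9, 9, 1, 0, 1, 1; Σd² = 26
ρ = 1 − 6·26/(8·63) = 1 − 156/504 = 0.690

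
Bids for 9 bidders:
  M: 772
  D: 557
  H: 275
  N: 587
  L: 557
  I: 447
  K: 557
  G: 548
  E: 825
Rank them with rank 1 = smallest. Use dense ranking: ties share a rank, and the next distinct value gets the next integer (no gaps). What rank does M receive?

6

Sorted (ascending): 275, 447, 548, 557, 557, 557, 587, 772, 825
The 3 values of 557 share dense rank 4.
Remaining distinct values take the next consecutive integers.
M has value 772 → rank 6.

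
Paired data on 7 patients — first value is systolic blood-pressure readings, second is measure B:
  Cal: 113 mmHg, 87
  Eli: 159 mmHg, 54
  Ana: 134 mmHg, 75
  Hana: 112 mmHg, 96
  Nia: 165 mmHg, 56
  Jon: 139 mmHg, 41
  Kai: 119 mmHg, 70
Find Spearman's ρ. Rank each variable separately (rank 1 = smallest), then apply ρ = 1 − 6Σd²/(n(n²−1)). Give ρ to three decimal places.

Ranks of variable 1: 2, 6, 4, 1, 7, 5, 3
Ranks of variable 2: 6, 2, 5, 7, 3, 1, 4
d = r₁ − r₂: -4, 4, -1, -6, 4, 4, -1
d²: 16, 16, 1, 36, 16, 16, 1; Σd² = 102
ρ = 1 − 6·102/(7·48) = 1 − 612/336 = -0.821

-0.821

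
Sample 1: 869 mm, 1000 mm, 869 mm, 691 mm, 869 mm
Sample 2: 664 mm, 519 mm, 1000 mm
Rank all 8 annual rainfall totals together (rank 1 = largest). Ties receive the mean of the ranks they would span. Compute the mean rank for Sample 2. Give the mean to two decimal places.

Sorted (descending): 1000, 1000, 869, 869, 869, 691, 664, 519
The 2 values of 1000 occupy positions 1–2 → average rank (1+2)/2 = 1.5.
The 3 values of 869 occupy positions 3–5 → average rank 4.
Sample 2 values → pooled ranks: 664→7, 519→8, 1000→1.5
Mean rank = (7 + 8 + 1.5) / 3 = 5.50

5.50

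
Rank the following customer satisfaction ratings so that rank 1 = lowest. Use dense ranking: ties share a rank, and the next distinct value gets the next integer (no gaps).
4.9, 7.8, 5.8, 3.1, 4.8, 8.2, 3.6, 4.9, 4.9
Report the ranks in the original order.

Sorted (ascending): 3.1, 3.6, 4.8, 4.9, 4.9, 4.9, 5.8, 7.8, 8.2
The 3 values of 4.9 share dense rank 4.
Remaining distinct values take the next consecutive integers.

4, 6, 5, 1, 3, 7, 2, 4, 4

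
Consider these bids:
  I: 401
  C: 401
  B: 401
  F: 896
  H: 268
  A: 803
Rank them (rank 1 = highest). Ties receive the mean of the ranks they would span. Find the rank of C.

Sorted (descending): 896, 803, 401, 401, 401, 268
The 3 values of 401 occupy positions 3–5 → average rank 4.
C has value 401 → rank 4.

4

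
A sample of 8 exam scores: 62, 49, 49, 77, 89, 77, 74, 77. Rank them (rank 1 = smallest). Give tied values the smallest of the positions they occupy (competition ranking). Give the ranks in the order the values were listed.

3, 1, 1, 5, 8, 5, 4, 5

Sorted (ascending): 49, 49, 62, 74, 77, 77, 77, 89
The 2 values of 49 occupy positions 1–2 → each gets rank 1.
The 3 values of 77 occupy positions 5–7 → each gets rank 5.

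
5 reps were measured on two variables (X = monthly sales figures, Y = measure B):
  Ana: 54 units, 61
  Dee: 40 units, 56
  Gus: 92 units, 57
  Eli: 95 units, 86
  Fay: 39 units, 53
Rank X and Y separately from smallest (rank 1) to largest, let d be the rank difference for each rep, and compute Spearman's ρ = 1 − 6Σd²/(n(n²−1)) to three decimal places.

Ranks of variable 1: 3, 2, 4, 5, 1
Ranks of variable 2: 4, 2, 3, 5, 1
d = r₁ − r₂: -1, 0, 1, 0, 0
d²: 1, 0, 1, 0, 0; Σd² = 2
ρ = 1 − 6·2/(5·24) = 1 − 12/120 = 0.900

0.900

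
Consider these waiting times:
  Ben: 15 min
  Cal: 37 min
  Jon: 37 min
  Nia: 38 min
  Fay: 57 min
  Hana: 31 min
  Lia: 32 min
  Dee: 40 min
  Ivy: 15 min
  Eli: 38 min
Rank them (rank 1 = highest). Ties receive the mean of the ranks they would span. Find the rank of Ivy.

9.5

Sorted (descending): 57, 40, 38, 38, 37, 37, 32, 31, 15, 15
The 2 values of 38 occupy positions 3–4 → average rank (3+4)/2 = 3.5.
The 2 values of 37 occupy positions 5–6 → average rank (5+6)/2 = 5.5.
The 2 values of 15 occupy positions 9–10 → average rank (9+10)/2 = 9.5.
Ivy has value 15 min → rank 9.5.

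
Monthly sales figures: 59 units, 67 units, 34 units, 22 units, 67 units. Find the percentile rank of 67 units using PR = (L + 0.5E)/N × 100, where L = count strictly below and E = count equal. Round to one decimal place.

80.0

N = 5.
Strictly below 67: 3. Equal to 67: 2.
PR = (3 + 0.5·2)/5 × 100 = 80.0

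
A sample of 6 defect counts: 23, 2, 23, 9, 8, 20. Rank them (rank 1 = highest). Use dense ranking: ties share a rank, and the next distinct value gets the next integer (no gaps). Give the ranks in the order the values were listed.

Sorted (descending): 23, 23, 20, 9, 8, 2
The 2 values of 23 share dense rank 1.
Remaining distinct values take the next consecutive integers.

1, 5, 1, 3, 4, 2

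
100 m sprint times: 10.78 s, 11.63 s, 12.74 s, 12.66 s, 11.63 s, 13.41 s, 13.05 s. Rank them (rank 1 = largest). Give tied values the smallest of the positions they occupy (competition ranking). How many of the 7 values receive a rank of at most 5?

Sorted (descending): 13.41, 13.05, 12.74, 12.66, 11.63, 11.63, 10.78
The 2 values of 11.63 occupy positions 5–6 → each gets rank 5.
Ranks ≤ 5: {1, 2, 3, 4, 5, 5} → 6 values.

6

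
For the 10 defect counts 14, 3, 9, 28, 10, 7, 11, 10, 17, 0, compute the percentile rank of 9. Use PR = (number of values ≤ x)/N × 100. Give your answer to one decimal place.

N = 10.
Strictly below 9: 3. Equal to 9: 1.
PR = 4/10 × 100 = 40.0

40.0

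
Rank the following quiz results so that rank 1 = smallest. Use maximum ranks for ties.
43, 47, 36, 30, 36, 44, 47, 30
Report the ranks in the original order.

5, 8, 4, 2, 4, 6, 8, 2

Sorted (ascending): 30, 30, 36, 36, 43, 44, 47, 47
The 2 values of 30 occupy positions 1–2 → each gets rank 2.
The 2 values of 36 occupy positions 3–4 → each gets rank 4.
The 2 values of 47 occupy positions 7–8 → each gets rank 8.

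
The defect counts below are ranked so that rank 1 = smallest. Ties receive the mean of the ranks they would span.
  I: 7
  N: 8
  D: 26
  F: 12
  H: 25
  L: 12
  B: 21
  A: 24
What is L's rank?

Sorted (ascending): 7, 8, 12, 12, 21, 24, 25, 26
The 2 values of 12 occupy positions 3–4 → average rank (3+4)/2 = 3.5.
L has value 12 → rank 3.5.

3.5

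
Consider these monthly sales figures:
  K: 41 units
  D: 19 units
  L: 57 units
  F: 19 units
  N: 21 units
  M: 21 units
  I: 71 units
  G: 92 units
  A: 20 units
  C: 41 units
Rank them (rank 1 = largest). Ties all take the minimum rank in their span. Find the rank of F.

Sorted (descending): 92, 71, 57, 41, 41, 21, 21, 20, 19, 19
The 2 values of 41 occupy positions 4–5 → each gets rank 4.
The 2 values of 21 occupy positions 6–7 → each gets rank 6.
The 2 values of 19 occupy positions 9–10 → each gets rank 9.
F has value 19 units → rank 9.

9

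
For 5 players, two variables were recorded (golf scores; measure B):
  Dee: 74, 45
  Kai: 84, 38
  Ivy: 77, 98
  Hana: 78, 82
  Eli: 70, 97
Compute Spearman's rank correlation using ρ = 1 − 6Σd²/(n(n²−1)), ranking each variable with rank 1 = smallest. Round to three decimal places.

-0.500

Ranks of variable 1: 2, 5, 3, 4, 1
Ranks of variable 2: 2, 1, 5, 3, 4
d = r₁ − r₂: 0, 4, -2, 1, -3
d²: 0, 16, 4, 1, 9; Σd² = 30
ρ = 1 − 6·30/(5·24) = 1 − 180/120 = -0.500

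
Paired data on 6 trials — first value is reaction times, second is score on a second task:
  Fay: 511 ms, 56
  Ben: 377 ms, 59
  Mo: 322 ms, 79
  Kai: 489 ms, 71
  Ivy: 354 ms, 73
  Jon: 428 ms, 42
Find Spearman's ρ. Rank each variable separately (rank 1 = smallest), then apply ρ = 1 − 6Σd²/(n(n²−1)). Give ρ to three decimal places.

Ranks of variable 1: 6, 3, 1, 5, 2, 4
Ranks of variable 2: 2, 3, 6, 4, 5, 1
d = r₁ − r₂: 4, 0, -5, 1, -3, 3
d²: 16, 0, 25, 1, 9, 9; Σd² = 60
ρ = 1 − 6·60/(6·35) = 1 − 360/210 = -0.714

-0.714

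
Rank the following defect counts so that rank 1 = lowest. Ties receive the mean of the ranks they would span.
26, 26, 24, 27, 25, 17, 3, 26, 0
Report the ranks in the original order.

7, 7, 4, 9, 5, 3, 2, 7, 1

Sorted (ascending): 0, 3, 17, 24, 25, 26, 26, 26, 27
The 3 values of 26 occupy positions 6–8 → average rank 7.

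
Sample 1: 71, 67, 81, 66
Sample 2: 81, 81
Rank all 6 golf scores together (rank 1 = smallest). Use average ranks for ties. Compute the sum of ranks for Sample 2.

Sorted (ascending): 66, 67, 71, 81, 81, 81
The 3 values of 81 occupy positions 4–6 → average rank 5.
Sample 2 values → pooled ranks: 81→5, 81→5
Rank sum = 5 + 5 = 10

10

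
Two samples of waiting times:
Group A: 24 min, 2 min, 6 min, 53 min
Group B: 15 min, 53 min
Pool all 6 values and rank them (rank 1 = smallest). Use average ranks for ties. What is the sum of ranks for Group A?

12.5

Sorted (ascending): 2, 6, 15, 24, 53, 53
The 2 values of 53 occupy positions 5–6 → average rank (5+6)/2 = 5.5.
Group A values → pooled ranks: 24→4, 2→1, 6→2, 53→5.5
Rank sum = 4 + 1 + 2 + 5.5 = 12.5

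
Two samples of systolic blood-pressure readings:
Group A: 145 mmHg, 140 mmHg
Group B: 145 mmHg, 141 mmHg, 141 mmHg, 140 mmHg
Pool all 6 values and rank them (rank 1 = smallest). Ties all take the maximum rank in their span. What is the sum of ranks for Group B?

Sorted (ascending): 140, 140, 141, 141, 145, 145
The 2 values of 140 occupy positions 1–2 → each gets rank 2.
The 2 values of 141 occupy positions 3–4 → each gets rank 4.
The 2 values of 145 occupy positions 5–6 → each gets rank 6.
Group B values → pooled ranks: 145→6, 141→4, 141→4, 140→2
Rank sum = 6 + 4 + 4 + 2 = 16

16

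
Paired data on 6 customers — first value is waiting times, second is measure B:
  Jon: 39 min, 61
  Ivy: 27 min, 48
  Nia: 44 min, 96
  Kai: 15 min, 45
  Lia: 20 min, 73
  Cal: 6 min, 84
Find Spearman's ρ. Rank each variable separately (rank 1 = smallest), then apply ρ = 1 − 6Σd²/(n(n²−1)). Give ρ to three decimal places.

0.257

Ranks of variable 1: 5, 4, 6, 2, 3, 1
Ranks of variable 2: 3, 2, 6, 1, 4, 5
d = r₁ − r₂: 2, 2, 0, 1, -1, -4
d²: 4, 4, 0, 1, 1, 16; Σd² = 26
ρ = 1 − 6·26/(6·35) = 1 − 156/210 = 0.257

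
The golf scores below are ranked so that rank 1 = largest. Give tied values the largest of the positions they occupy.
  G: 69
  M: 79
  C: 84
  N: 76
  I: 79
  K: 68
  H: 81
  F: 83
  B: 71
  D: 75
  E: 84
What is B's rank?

9

Sorted (descending): 84, 84, 83, 81, 79, 79, 76, 75, 71, 69, 68
The 2 values of 84 occupy positions 1–2 → each gets rank 2.
The 2 values of 79 occupy positions 5–6 → each gets rank 6.
B has value 71 → rank 9.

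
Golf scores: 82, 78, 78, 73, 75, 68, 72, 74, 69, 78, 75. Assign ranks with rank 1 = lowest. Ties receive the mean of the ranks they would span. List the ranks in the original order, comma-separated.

11, 9, 9, 4, 6.5, 1, 3, 5, 2, 9, 6.5

Sorted (ascending): 68, 69, 72, 73, 74, 75, 75, 78, 78, 78, 82
The 2 values of 75 occupy positions 6–7 → average rank (6+7)/2 = 6.5.
The 3 values of 78 occupy positions 8–10 → average rank 9.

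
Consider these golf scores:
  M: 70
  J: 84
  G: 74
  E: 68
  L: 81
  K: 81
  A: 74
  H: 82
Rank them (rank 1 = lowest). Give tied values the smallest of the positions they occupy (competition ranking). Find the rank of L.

Sorted (ascending): 68, 70, 74, 74, 81, 81, 82, 84
The 2 values of 74 occupy positions 3–4 → each gets rank 3.
The 2 values of 81 occupy positions 5–6 → each gets rank 5.
L has value 81 → rank 5.

5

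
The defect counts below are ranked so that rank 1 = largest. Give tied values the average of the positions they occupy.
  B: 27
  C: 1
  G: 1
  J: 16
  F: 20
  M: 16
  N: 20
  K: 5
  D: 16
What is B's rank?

Sorted (descending): 27, 20, 20, 16, 16, 16, 5, 1, 1
The 2 values of 20 occupy positions 2–3 → average rank (2+3)/2 = 2.5.
The 3 values of 16 occupy positions 4–6 → average rank 5.
The 2 values of 1 occupy positions 8–9 → average rank (8+9)/2 = 8.5.
B has value 27 → rank 1.

1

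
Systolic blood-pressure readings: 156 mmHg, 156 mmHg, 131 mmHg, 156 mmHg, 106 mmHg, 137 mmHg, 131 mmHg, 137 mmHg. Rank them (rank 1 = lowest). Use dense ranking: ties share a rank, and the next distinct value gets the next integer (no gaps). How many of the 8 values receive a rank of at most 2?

Sorted (ascending): 106, 131, 131, 137, 137, 156, 156, 156
The 2 values of 131 share dense rank 2.
The 2 values of 137 share dense rank 3.
The 3 values of 156 share dense rank 4.
Remaining distinct values take the next consecutive integers.
Ranks ≤ 2: {1, 2, 2} → 3 values.

3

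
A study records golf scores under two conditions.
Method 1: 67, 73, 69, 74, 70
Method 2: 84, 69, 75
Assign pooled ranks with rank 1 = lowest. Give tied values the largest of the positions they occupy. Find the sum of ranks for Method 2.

Sorted (ascending): 67, 69, 69, 70, 73, 74, 75, 84
The 2 values of 69 occupy positions 2–3 → each gets rank 3.
Method 2 values → pooled ranks: 84→8, 69→3, 75→7
Rank sum = 8 + 3 + 7 = 18

18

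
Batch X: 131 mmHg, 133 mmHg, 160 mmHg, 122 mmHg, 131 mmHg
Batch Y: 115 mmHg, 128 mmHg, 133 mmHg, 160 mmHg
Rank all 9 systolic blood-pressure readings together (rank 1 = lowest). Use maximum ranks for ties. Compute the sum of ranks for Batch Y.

20

Sorted (ascending): 115, 122, 128, 131, 131, 133, 133, 160, 160
The 2 values of 131 occupy positions 4–5 → each gets rank 5.
The 2 values of 133 occupy positions 6–7 → each gets rank 7.
The 2 values of 160 occupy positions 8–9 → each gets rank 9.
Batch Y values → pooled ranks: 115→1, 128→3, 133→7, 160→9
Rank sum = 1 + 3 + 7 + 9 = 20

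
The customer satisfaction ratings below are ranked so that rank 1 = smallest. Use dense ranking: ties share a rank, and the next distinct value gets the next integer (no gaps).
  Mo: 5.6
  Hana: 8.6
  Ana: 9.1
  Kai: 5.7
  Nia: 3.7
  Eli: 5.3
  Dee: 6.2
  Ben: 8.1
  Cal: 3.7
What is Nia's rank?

1

Sorted (ascending): 3.7, 3.7, 5.3, 5.6, 5.7, 6.2, 8.1, 8.6, 9.1
The 2 values of 3.7 share dense rank 1.
Remaining distinct values take the next consecutive integers.
Nia has value 3.7 → rank 1.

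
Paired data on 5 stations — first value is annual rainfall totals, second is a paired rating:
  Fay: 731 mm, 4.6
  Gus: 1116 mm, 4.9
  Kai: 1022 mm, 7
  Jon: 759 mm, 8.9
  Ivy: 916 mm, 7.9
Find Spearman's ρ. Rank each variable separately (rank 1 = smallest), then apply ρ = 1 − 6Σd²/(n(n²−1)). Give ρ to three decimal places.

0.000

Ranks of variable 1: 1, 5, 4, 2, 3
Ranks of variable 2: 1, 2, 3, 5, 4
d = r₁ − r₂: 0, 3, 1, -3, -1
d²: 0, 9, 1, 9, 1; Σd² = 20
ρ = 1 − 6·20/(5·24) = 1 − 120/120 = 0.000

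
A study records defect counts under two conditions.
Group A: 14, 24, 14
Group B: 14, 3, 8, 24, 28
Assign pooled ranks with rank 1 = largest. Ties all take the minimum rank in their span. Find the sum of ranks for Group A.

10

Sorted (descending): 28, 24, 24, 14, 14, 14, 8, 3
The 2 values of 24 occupy positions 2–3 → each gets rank 2.
The 3 values of 14 occupy positions 4–6 → each gets rank 4.
Group A values → pooled ranks: 14→4, 24→2, 14→4
Rank sum = 4 + 2 + 4 = 10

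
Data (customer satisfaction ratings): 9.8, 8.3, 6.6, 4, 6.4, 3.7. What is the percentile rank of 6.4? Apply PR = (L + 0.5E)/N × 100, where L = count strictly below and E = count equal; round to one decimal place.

N = 6.
Strictly below 6.4: 2. Equal to 6.4: 1.
PR = (2 + 0.5·1)/6 × 100 = 41.7

41.7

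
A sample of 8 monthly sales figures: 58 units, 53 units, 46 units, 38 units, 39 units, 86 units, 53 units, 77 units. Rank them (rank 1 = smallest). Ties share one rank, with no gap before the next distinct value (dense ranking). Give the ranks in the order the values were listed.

5, 4, 3, 1, 2, 7, 4, 6

Sorted (ascending): 38, 39, 46, 53, 53, 58, 77, 86
The 2 values of 53 share dense rank 4.
Remaining distinct values take the next consecutive integers.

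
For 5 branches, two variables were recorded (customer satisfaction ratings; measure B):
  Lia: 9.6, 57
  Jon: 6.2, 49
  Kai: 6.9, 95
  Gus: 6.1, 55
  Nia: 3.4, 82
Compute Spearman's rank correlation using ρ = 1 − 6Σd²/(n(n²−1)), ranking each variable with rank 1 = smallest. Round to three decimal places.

Ranks of variable 1: 5, 3, 4, 2, 1
Ranks of variable 2: 3, 1, 5, 2, 4
d = r₁ − r₂: 2, 2, -1, 0, -3
d²: 4, 4, 1, 0, 9; Σd² = 18
ρ = 1 − 6·18/(5·24) = 1 − 108/120 = 0.100

0.100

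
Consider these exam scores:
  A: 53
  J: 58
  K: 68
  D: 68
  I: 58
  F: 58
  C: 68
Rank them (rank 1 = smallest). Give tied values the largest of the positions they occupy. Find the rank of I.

Sorted (ascending): 53, 58, 58, 58, 68, 68, 68
The 3 values of 58 occupy positions 2–4 → each gets rank 4.
The 3 values of 68 occupy positions 5–7 → each gets rank 7.
I has value 58 → rank 4.

4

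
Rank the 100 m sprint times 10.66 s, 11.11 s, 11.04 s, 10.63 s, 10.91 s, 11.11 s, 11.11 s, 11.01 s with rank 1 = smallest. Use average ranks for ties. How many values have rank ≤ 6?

Sorted (ascending): 10.63, 10.66, 10.91, 11.01, 11.04, 11.11, 11.11, 11.11
The 3 values of 11.11 occupy positions 6–8 → average rank 7.
Ranks ≤ 6: {1, 2, 3, 4, 5} → 5 values.

5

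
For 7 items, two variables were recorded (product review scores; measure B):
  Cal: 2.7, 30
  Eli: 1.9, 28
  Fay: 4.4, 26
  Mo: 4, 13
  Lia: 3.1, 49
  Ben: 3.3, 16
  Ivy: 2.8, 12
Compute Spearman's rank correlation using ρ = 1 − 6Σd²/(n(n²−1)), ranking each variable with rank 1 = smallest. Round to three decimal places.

-0.321

Ranks of variable 1: 2, 1, 7, 6, 4, 5, 3
Ranks of variable 2: 6, 5, 4, 2, 7, 3, 1
d = r₁ − r₂: -4, -4, 3, 4, -3, 2, 2
d²: 16, 16, 9, 16, 9, 4, 4; Σd² = 74
ρ = 1 − 6·74/(7·48) = 1 − 444/336 = -0.321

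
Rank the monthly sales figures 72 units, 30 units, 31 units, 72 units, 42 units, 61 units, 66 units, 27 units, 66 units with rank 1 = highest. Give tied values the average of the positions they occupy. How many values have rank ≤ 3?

Sorted (descending): 72, 72, 66, 66, 61, 42, 31, 30, 27
The 2 values of 72 occupy positions 1–2 → average rank (1+2)/2 = 1.5.
The 2 values of 66 occupy positions 3–4 → average rank (3+4)/2 = 3.5.
Ranks ≤ 3: {1.5, 1.5} → 2 values.

2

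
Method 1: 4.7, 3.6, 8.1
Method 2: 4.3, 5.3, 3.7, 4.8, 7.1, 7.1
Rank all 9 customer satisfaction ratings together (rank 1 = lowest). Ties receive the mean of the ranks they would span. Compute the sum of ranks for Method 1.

Sorted (ascending): 3.6, 3.7, 4.3, 4.7, 4.8, 5.3, 7.1, 7.1, 8.1
The 2 values of 7.1 occupy positions 7–8 → average rank (7+8)/2 = 7.5.
Method 1 values → pooled ranks: 4.7→4, 3.6→1, 8.1→9
Rank sum = 4 + 1 + 9 = 14

14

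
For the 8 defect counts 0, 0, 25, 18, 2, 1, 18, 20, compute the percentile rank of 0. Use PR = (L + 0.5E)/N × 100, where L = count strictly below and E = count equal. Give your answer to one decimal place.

12.5

N = 8.
Strictly below 0: 0. Equal to 0: 2.
PR = (0 + 0.5·2)/8 × 100 = 12.5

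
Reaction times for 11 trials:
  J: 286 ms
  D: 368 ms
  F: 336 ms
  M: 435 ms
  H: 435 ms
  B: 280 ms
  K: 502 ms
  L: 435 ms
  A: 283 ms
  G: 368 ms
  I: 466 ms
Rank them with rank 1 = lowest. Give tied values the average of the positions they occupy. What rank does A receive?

Sorted (ascending): 280, 283, 286, 336, 368, 368, 435, 435, 435, 466, 502
The 2 values of 368 occupy positions 5–6 → average rank (5+6)/2 = 5.5.
The 3 values of 435 occupy positions 7–9 → average rank 8.
A has value 283 ms → rank 2.

2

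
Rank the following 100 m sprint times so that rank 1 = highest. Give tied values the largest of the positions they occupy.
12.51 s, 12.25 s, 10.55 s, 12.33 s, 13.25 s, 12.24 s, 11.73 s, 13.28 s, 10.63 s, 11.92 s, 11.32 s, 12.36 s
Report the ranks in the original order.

3, 6, 12, 5, 2, 7, 9, 1, 11, 8, 10, 4

Sorted (descending): 13.28, 13.25, 12.51, 12.36, 12.33, 12.25, 12.24, 11.92, 11.73, 11.32, 10.63, 10.55
No ties — each value takes its position as its rank.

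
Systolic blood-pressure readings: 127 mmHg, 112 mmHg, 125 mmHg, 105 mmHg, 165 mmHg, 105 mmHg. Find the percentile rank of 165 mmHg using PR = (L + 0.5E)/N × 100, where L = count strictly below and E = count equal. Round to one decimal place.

91.7

N = 6.
Strictly below 165: 5. Equal to 165: 1.
PR = (5 + 0.5·1)/6 × 100 = 91.7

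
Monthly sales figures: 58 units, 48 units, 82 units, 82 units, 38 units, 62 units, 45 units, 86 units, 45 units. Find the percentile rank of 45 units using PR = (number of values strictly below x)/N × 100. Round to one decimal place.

11.1

N = 9.
Strictly below 45: 1. Equal to 45: 2.
PR = 1/9 × 100 = 11.1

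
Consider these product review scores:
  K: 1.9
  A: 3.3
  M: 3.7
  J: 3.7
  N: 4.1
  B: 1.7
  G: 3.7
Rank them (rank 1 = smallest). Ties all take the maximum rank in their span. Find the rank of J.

Sorted (ascending): 1.7, 1.9, 3.3, 3.7, 3.7, 3.7, 4.1
The 3 values of 3.7 occupy positions 4–6 → each gets rank 6.
J has value 3.7 → rank 6.

6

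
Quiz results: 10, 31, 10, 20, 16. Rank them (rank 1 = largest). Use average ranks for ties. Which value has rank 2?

20

Sorted (descending): 31, 20, 16, 10, 10
The 2 values of 10 occupy positions 4–5 → average rank (4+5)/2 = 4.5.
Rank 2 → value 20.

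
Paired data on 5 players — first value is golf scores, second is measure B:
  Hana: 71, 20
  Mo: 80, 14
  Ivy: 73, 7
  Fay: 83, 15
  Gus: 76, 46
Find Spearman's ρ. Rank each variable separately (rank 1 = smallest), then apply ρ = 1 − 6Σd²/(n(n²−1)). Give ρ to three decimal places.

-0.100

Ranks of variable 1: 1, 4, 2, 5, 3
Ranks of variable 2: 4, 2, 1, 3, 5
d = r₁ − r₂: -3, 2, 1, 2, -2
d²: 9, 4, 1, 4, 4; Σd² = 22
ρ = 1 − 6·22/(5·24) = 1 − 132/120 = -0.100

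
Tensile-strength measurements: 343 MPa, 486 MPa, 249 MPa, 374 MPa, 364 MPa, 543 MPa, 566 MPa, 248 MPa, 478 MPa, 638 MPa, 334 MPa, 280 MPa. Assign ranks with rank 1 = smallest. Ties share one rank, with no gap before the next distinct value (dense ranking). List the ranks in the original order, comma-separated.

Sorted (ascending): 248, 249, 280, 334, 343, 364, 374, 478, 486, 543, 566, 638
No ties — each value takes its position as its rank.

5, 9, 2, 7, 6, 10, 11, 1, 8, 12, 4, 3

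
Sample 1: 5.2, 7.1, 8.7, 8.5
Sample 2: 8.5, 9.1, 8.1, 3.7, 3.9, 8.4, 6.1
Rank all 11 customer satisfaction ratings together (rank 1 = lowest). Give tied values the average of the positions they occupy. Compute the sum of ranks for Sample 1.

Sorted (ascending): 3.7, 3.9, 5.2, 6.1, 7.1, 8.1, 8.4, 8.5, 8.5, 8.7, 9.1
The 2 values of 8.5 occupy positions 8–9 → average rank (8+9)/2 = 8.5.
Sample 1 values → pooled ranks: 5.2→3, 7.1→5, 8.7→10, 8.5→8.5
Rank sum = 3 + 5 + 10 + 8.5 = 26.5

26.5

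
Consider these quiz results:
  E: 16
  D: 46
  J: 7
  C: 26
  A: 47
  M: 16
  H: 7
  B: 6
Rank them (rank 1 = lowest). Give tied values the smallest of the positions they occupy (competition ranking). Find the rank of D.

7

Sorted (ascending): 6, 7, 7, 16, 16, 26, 46, 47
The 2 values of 7 occupy positions 2–3 → each gets rank 2.
The 2 values of 16 occupy positions 4–5 → each gets rank 4.
D has value 46 → rank 7.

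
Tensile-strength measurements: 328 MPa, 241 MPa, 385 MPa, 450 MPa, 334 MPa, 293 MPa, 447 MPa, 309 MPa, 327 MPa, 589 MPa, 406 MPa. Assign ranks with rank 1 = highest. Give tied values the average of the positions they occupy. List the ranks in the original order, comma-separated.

7, 11, 5, 2, 6, 10, 3, 9, 8, 1, 4

Sorted (descending): 589, 450, 447, 406, 385, 334, 328, 327, 309, 293, 241
No ties — each value takes its position as its rank.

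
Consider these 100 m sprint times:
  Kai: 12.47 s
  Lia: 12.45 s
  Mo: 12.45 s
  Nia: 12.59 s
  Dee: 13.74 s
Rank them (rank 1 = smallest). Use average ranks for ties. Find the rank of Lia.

Sorted (ascending): 12.45, 12.45, 12.47, 12.59, 13.74
The 2 values of 12.45 occupy positions 1–2 → average rank (1+2)/2 = 1.5.
Lia has value 12.45 s → rank 1.5.

1.5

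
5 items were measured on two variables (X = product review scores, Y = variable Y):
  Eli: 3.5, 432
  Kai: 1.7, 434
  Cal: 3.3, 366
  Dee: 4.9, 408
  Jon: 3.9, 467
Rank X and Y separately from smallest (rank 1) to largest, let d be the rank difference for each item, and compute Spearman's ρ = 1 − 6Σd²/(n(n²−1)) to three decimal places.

Ranks of variable 1: 3, 1, 2, 5, 4
Ranks of variable 2: 3, 4, 1, 2, 5
d = r₁ − r₂: 0, -3, 1, 3, -1
d²: 0, 9, 1, 9, 1; Σd² = 20
ρ = 1 − 6·20/(5·24) = 1 − 120/120 = 0.000

0.000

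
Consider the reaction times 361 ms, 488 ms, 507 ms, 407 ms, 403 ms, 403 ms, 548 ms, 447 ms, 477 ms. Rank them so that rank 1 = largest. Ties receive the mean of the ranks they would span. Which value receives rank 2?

507

Sorted (descending): 548, 507, 488, 477, 447, 407, 403, 403, 361
The 2 values of 403 occupy positions 7–8 → average rank (7+8)/2 = 7.5.
Rank 2 → value 507.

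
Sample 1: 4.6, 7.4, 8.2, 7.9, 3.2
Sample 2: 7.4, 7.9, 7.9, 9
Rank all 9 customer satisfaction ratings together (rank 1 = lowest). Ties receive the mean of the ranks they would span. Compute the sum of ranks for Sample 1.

20.5

Sorted (ascending): 3.2, 4.6, 7.4, 7.4, 7.9, 7.9, 7.9, 8.2, 9
The 2 values of 7.4 occupy positions 3–4 → average rank (3+4)/2 = 3.5.
The 3 values of 7.9 occupy positions 5–7 → average rank 6.
Sample 1 values → pooled ranks: 4.6→2, 7.4→3.5, 8.2→8, 7.9→6, 3.2→1
Rank sum = 2 + 3.5 + 8 + 6 + 1 = 20.5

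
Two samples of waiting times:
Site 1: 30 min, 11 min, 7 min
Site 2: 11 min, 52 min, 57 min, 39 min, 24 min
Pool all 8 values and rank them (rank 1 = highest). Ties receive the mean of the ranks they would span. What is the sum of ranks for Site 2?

Sorted (descending): 57, 52, 39, 30, 24, 11, 11, 7
The 2 values of 11 occupy positions 6–7 → average rank (6+7)/2 = 6.5.
Site 2 values → pooled ranks: 11→6.5, 52→2, 57→1, 39→3, 24→5
Rank sum = 6.5 + 2 + 1 + 3 + 5 = 17.5

17.5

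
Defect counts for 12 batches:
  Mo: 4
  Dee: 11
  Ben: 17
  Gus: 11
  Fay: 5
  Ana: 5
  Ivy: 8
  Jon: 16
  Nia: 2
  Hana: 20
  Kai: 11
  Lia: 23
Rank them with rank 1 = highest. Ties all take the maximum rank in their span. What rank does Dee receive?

7

Sorted (descending): 23, 20, 17, 16, 11, 11, 11, 8, 5, 5, 4, 2
The 3 values of 11 occupy positions 5–7 → each gets rank 7.
The 2 values of 5 occupy positions 9–10 → each gets rank 10.
Dee has value 11 → rank 7.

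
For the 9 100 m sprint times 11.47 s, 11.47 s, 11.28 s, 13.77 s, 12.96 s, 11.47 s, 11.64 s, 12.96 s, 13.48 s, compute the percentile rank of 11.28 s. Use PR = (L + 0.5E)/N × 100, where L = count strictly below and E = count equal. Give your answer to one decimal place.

5.6

N = 9.
Strictly below 11.28: 0. Equal to 11.28: 1.
PR = (0 + 0.5·1)/9 × 100 = 5.6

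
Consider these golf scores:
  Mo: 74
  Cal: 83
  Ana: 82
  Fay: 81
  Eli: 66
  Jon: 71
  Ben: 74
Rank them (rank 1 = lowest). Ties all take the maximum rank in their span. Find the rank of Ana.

Sorted (ascending): 66, 71, 74, 74, 81, 82, 83
The 2 values of 74 occupy positions 3–4 → each gets rank 4.
Ana has value 82 → rank 6.

6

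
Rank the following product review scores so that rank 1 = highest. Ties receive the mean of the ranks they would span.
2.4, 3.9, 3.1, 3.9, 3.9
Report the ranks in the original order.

5, 2, 4, 2, 2

Sorted (descending): 3.9, 3.9, 3.9, 3.1, 2.4
The 3 values of 3.9 occupy positions 1–3 → average rank 2.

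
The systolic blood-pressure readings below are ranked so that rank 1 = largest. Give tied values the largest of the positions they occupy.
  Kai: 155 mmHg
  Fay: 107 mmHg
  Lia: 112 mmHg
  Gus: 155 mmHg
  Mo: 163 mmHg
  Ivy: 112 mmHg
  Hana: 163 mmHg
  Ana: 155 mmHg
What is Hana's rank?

Sorted (descending): 163, 163, 155, 155, 155, 112, 112, 107
The 2 values of 163 occupy positions 1–2 → each gets rank 2.
The 3 values of 155 occupy positions 3–5 → each gets rank 5.
The 2 values of 112 occupy positions 6–7 → each gets rank 7.
Hana has value 163 mmHg → rank 2.

2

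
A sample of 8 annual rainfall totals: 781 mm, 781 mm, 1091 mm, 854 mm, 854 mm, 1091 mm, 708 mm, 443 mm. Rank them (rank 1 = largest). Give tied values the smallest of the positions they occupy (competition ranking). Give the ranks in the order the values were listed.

Sorted (descending): 1091, 1091, 854, 854, 781, 781, 708, 443
The 2 values of 1091 occupy positions 1–2 → each gets rank 1.
The 2 values of 854 occupy positions 3–4 → each gets rank 3.
The 2 values of 781 occupy positions 5–6 → each gets rank 5.

5, 5, 1, 3, 3, 1, 7, 8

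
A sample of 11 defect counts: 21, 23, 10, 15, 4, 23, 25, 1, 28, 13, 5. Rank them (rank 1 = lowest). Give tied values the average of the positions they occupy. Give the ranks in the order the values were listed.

7, 8.5, 4, 6, 2, 8.5, 10, 1, 11, 5, 3

Sorted (ascending): 1, 4, 5, 10, 13, 15, 21, 23, 23, 25, 28
The 2 values of 23 occupy positions 8–9 → average rank (8+9)/2 = 8.5.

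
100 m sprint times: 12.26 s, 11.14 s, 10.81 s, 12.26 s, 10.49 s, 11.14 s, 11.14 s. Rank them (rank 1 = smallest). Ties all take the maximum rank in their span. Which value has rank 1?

Sorted (ascending): 10.49, 10.81, 11.14, 11.14, 11.14, 12.26, 12.26
The 3 values of 11.14 occupy positions 3–5 → each gets rank 5.
The 2 values of 12.26 occupy positions 6–7 → each gets rank 7.
Rank 1 → value 10.49.

10.49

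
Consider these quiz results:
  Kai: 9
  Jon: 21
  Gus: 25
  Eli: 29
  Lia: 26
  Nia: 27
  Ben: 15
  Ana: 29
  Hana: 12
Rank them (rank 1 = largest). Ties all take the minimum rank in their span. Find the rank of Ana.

1

Sorted (descending): 29, 29, 27, 26, 25, 21, 15, 12, 9
The 2 values of 29 occupy positions 1–2 → each gets rank 1.
Ana has value 29 → rank 1.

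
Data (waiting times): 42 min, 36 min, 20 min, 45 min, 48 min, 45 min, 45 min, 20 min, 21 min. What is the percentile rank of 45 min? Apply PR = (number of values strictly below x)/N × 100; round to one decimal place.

N = 9.
Strictly below 45: 5. Equal to 45: 3.
PR = 5/9 × 100 = 55.6

55.6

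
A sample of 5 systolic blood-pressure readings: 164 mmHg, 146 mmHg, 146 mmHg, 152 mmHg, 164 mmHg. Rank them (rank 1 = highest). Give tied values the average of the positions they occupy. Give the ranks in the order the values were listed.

1.5, 4.5, 4.5, 3, 1.5

Sorted (descending): 164, 164, 152, 146, 146
The 2 values of 164 occupy positions 1–2 → average rank (1+2)/2 = 1.5.
The 2 values of 146 occupy positions 4–5 → average rank (4+5)/2 = 4.5.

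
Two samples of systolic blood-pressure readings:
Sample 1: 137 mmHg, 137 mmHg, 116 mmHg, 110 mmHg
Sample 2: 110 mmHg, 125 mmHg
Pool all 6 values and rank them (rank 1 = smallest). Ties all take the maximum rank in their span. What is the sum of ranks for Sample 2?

Sorted (ascending): 110, 110, 116, 125, 137, 137
The 2 values of 110 occupy positions 1–2 → each gets rank 2.
The 2 values of 137 occupy positions 5–6 → each gets rank 6.
Sample 2 values → pooled ranks: 110→2, 125→4
Rank sum = 2 + 4 = 6

6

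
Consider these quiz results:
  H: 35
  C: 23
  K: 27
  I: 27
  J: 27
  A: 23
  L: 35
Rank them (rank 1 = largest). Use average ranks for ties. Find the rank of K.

4

Sorted (descending): 35, 35, 27, 27, 27, 23, 23
The 2 values of 35 occupy positions 1–2 → average rank (1+2)/2 = 1.5.
The 3 values of 27 occupy positions 3–5 → average rank 4.
The 2 values of 23 occupy positions 6–7 → average rank (6+7)/2 = 6.5.
K has value 27 → rank 4.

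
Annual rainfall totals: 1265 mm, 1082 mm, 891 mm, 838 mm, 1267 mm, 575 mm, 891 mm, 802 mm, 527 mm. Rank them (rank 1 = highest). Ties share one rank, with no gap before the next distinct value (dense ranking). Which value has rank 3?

1082

Sorted (descending): 1267, 1265, 1082, 891, 891, 838, 802, 575, 527
The 2 values of 891 share dense rank 4.
Remaining distinct values take the next consecutive integers.
Rank 3 → value 1082.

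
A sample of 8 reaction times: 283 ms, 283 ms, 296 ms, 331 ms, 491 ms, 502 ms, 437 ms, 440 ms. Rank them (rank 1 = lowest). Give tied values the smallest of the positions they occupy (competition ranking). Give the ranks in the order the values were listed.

Sorted (ascending): 283, 283, 296, 331, 437, 440, 491, 502
The 2 values of 283 occupy positions 1–2 → each gets rank 1.

1, 1, 3, 4, 7, 8, 5, 6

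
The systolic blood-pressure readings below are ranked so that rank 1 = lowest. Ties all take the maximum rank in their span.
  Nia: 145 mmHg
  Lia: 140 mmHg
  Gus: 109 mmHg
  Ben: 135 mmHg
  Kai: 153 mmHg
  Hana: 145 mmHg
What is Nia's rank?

Sorted (ascending): 109, 135, 140, 145, 145, 153
The 2 values of 145 occupy positions 4–5 → each gets rank 5.
Nia has value 145 mmHg → rank 5.

5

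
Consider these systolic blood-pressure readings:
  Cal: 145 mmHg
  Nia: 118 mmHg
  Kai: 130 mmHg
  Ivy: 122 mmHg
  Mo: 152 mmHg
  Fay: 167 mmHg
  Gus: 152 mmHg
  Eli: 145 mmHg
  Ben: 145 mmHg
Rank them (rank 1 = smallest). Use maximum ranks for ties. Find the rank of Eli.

Sorted (ascending): 118, 122, 130, 145, 145, 145, 152, 152, 167
The 3 values of 145 occupy positions 4–6 → each gets rank 6.
The 2 values of 152 occupy positions 7–8 → each gets rank 8.
Eli has value 145 mmHg → rank 6.

6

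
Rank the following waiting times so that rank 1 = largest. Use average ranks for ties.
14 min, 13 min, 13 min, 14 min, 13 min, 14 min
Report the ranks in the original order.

2, 5, 5, 2, 5, 2

Sorted (descending): 14, 14, 14, 13, 13, 13
The 3 values of 14 occupy positions 1–3 → average rank 2.
The 3 values of 13 occupy positions 4–6 → average rank 5.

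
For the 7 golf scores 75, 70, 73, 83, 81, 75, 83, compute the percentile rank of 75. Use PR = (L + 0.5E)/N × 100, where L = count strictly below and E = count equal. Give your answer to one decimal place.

N = 7.
Strictly below 75: 2. Equal to 75: 2.
PR = (2 + 0.5·2)/7 × 100 = 42.9

42.9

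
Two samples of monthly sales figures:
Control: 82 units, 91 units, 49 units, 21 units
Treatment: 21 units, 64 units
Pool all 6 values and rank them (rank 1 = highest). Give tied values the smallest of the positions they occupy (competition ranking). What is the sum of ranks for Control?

12

Sorted (descending): 91, 82, 64, 49, 21, 21
The 2 values of 21 occupy positions 5–6 → each gets rank 5.
Control values → pooled ranks: 82→2, 91→1, 49→4, 21→5
Rank sum = 2 + 1 + 4 + 5 = 12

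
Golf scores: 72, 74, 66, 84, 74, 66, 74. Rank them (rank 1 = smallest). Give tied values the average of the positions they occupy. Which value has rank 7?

84

Sorted (ascending): 66, 66, 72, 74, 74, 74, 84
The 2 values of 66 occupy positions 1–2 → average rank (1+2)/2 = 1.5.
The 3 values of 74 occupy positions 4–6 → average rank 5.
Rank 7 → value 84.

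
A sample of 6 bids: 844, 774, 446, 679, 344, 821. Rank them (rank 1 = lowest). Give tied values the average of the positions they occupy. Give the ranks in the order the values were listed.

Sorted (ascending): 344, 446, 679, 774, 821, 844
No ties — each value takes its position as its rank.

6, 4, 2, 3, 1, 5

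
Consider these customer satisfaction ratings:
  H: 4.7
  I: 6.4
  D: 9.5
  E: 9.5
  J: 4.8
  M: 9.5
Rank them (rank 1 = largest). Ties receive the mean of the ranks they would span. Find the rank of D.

2

Sorted (descending): 9.5, 9.5, 9.5, 6.4, 4.8, 4.7
The 3 values of 9.5 occupy positions 1–3 → average rank 2.
D has value 9.5 → rank 2.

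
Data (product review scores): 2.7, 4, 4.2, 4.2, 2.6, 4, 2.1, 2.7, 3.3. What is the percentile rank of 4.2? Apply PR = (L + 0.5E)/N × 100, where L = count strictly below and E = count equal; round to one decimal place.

N = 9.
Strictly below 4.2: 7. Equal to 4.2: 2.
PR = (7 + 0.5·2)/9 × 100 = 88.9

88.9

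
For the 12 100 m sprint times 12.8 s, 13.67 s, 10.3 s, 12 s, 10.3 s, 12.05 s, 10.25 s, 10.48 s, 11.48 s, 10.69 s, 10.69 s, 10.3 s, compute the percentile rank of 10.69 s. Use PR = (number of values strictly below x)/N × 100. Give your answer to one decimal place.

N = 12.
Strictly below 10.69: 5. Equal to 10.69: 2.
PR = 5/12 × 100 = 41.7

41.7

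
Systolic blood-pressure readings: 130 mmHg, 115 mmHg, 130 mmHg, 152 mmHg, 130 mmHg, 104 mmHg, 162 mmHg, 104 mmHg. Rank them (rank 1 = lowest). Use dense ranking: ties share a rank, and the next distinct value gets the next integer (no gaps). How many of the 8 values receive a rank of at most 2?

3

Sorted (ascending): 104, 104, 115, 130, 130, 130, 152, 162
The 2 values of 104 share dense rank 1.
The 3 values of 130 share dense rank 3.
Remaining distinct values take the next consecutive integers.
Ranks ≤ 2: {1, 1, 2} → 3 values.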